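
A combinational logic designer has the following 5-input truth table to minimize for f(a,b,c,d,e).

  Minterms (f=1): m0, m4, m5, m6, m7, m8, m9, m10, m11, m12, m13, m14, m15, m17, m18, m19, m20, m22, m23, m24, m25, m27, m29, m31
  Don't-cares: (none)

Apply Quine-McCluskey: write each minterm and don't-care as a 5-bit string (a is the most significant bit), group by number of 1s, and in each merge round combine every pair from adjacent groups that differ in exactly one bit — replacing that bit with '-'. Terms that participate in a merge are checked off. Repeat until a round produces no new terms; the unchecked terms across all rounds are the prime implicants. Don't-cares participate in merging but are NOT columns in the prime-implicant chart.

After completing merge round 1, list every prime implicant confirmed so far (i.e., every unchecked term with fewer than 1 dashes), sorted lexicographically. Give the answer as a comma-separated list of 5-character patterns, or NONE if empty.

NONE

[col 0] 00000*, 00100*, 00101*, 00110*, 00111*, 01000*, 01001*, 01010*, 01011*, 01100*, 01101*, 01110*, 01111*, 10001*, 10010*, 10011*, 10100*, 10110*, 10111*, 11000*, 11001*, 11011*, 11101*, 11111*
[col 1] -0100*, -0110*, -0111*, -1000*, -1001*, -1011*, -1101*, -1111*, 0-000*, 0-100*, 0-101*, 0-110*, 0-111*, 00-00*, 001-0*, 001-1*, 0010-*, 0011-*, 01-00*, 01-01*, 01-10*, 01-11*, 010-0*, 010-1*, 0100-*, 0101-*, 011-0*, 011-1*, 0110-*, 0111-*, 1-001*, 1-011*, 1-111*, 10-10*, 10-11*, 100-1*, 1001-*, 101-0*, 1011-*, 11-01*, 11-11*, 110-1*, 1100-*, 111-1*
[col 2] --111, -01-0, -011-, -1-01*, -1-11*, -10-1*, -100-, -11-1*, 0--00, 0-1-0*, 0-1-1*, 0-10-*, 0-11-*, 001--*, 01--0*, 01--1*, 01-0-*, 01-1-*, 010--*, 011--*, 1--11, 1-0-1, 10-1-, 11--1*
[col 3] -1--1, 0-1--, 01---
Prime implicants: --111, -01-0, -011-, -1--1, -100-, 0--00, 0-1--, 01---, 1--11, 1-0-1, 10-1-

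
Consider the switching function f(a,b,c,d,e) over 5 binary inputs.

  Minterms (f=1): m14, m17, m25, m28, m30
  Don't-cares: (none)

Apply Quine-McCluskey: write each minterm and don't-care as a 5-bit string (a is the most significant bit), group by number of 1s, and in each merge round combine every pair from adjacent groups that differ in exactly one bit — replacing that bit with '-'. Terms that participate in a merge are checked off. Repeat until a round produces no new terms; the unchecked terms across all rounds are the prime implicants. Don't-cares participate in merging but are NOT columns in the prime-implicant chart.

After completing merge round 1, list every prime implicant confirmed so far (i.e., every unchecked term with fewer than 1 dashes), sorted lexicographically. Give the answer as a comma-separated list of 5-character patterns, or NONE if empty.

size-2^0 implicants → 01110(✓)  10001(✓)  11001(✓)  11100(✓)  11110(✓)
size-2^1 implicants → -1110  1-001  111-0
Unchecked terms (primes): -1110, 1-001, 111-0

NONE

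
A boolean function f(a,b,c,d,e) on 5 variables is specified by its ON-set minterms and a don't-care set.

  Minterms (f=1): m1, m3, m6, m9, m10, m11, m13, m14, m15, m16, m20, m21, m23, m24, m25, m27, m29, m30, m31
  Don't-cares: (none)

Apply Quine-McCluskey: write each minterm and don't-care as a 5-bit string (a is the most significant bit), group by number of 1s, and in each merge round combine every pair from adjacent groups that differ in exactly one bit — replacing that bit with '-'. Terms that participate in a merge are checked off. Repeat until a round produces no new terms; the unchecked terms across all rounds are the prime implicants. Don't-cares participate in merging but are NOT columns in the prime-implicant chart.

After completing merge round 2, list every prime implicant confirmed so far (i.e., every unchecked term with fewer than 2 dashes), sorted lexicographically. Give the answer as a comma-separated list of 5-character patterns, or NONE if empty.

0-110, 1-000, 10-00, 1010-, 1100-

size-2^0 implicants → 00001(✓)  00011(✓)  00110(✓)  01001(✓)  01010(✓)  01011(✓)  01101(✓)  01110(✓)  01111(✓)  10000(✓)  10100(✓)  10101(✓)  10111(✓)  11000(✓)  11001(✓)  11011(✓)  11101(✓)  11110(✓)  11111(✓)
size-2^1 implicants → -1001(✓)  -1011(✓)  -1101(✓)  -1110(✓)  -1111(✓)  0-001(✓)  0-011(✓)  0-110  000-1(✓)  01-01(✓)  01-10(✓)  01-11(✓)  010-1(✓)  0101-(✓)  011-1(✓)  0111-(✓)  1-000  1-101(✓)  1-111(✓)  10-00  101-1(✓)  1010-  11-01(✓)  11-11(✓)  110-1(✓)  1100-  111-1(✓)  1111-(✓)
size-2^2 implicants → -1-01(✓)  -1-11(✓)  -10-1(✓)  -11-1(✓)  -111-  0-0-1  01--1(✓)  01-1-  1-1-1  11--1(✓)
size-2^3 implicants → -1--1
Unchecked terms (primes): -1--1, -111-, 0-0-1, 0-110, 01-1-, 1-000, 1-1-1, 10-00, 1010-, 1100-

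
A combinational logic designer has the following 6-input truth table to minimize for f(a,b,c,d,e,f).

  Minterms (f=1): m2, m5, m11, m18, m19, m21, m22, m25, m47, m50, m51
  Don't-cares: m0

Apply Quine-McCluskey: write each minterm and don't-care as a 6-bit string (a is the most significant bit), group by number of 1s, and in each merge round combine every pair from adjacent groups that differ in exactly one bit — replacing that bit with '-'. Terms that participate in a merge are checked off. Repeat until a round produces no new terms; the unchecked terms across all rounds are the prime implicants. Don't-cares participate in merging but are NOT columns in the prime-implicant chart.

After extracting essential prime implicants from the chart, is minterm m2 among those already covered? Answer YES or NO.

NO

size-2^0 implicants → 000000(✓)  000010(✓)  000101(✓)  001011  010010(✓)  010011(✓)  010101(✓)  010110(✓)  011001  101111  110010(✓)  110011(✓)
size-2^1 implicants → -10010(✓)  -10011(✓)  0-0010  0-0101  0000-0  010-10  01001-(✓)  11001-(✓)
size-2^2 implicants → -1001-
Unchecked terms (primes): -1001-, 0-0010, 0-0101, 0000-0, 001011, 010-10, 011001, 101111
Minterm coverage:
  m2 ⊆ 0-0010,0000-0
  m5 ⊆ 0-0101 [E]
  m11 ⊆ 001011 [E]
  m18 ⊆ -1001-,0-0010,010-10
  m19 ⊆ -1001- [E]
  m21 ⊆ 0-0101 [E]
  m22 ⊆ 010-10 [E]
  m25 ⊆ 011001 [E]
  m47 ⊆ 101111 [E]
  m50 ⊆ -1001- [E]
  m51 ⊆ -1001- [E]
E = {-1001-, 0-0101, 001011, 010-10, 011001, 101111}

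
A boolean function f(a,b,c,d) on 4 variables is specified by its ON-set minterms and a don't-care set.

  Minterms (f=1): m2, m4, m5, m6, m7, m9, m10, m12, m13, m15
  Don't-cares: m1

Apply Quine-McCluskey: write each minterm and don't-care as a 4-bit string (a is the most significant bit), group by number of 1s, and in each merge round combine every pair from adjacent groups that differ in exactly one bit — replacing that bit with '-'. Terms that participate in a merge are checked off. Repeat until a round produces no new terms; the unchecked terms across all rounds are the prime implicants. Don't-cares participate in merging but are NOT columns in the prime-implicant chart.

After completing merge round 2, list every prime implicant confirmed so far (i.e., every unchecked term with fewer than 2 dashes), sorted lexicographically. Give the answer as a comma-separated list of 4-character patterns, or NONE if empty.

Round 0: 0001✓ 0010✓ 0100✓ 0101✓ 0110✓ 0111✓ 1001✓ 1010✓ 1100✓ 1101✓ 1111✓
Round 1: -001✓ -010 -100✓ -101✓ -111✓ 0-01✓ 0-10 01-0✓ 01-1✓ 010-✓ 011-✓ 1-01✓ 11-1✓ 110-✓
Round 2: --01 -1-1 -10- 01--
PIs = {--01, -010, -1-1, -10-, 0-10, 01--}

-010, 0-10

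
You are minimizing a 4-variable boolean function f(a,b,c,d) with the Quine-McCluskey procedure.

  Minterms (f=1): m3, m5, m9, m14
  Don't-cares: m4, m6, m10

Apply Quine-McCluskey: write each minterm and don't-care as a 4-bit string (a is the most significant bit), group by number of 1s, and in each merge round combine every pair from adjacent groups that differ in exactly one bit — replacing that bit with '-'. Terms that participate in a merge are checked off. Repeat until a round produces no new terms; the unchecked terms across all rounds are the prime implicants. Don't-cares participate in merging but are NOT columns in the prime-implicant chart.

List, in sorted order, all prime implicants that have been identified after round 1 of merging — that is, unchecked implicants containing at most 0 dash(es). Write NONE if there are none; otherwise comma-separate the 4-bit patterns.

0011, 1001

Round 0: 0011 0100✓ 0101✓ 0110✓ 1001 1010✓ 1110✓
Round 1: -110 01-0 010- 1-10
PIs = {-110, 0011, 01-0, 010-, 1-10, 1001}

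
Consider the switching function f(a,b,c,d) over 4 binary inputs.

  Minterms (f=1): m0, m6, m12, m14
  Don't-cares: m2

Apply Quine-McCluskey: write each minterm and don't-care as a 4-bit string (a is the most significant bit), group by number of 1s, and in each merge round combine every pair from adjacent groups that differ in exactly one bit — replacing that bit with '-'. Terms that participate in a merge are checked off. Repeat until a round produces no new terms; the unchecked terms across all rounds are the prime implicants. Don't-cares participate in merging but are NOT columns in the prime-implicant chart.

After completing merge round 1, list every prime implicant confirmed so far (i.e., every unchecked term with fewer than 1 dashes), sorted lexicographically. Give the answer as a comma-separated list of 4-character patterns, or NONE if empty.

Round 0: 0000✓ 0010✓ 0110✓ 1100✓ 1110✓
Round 1: -110 0-10 00-0 11-0
PIs = {-110, 0-10, 00-0, 11-0}

NONE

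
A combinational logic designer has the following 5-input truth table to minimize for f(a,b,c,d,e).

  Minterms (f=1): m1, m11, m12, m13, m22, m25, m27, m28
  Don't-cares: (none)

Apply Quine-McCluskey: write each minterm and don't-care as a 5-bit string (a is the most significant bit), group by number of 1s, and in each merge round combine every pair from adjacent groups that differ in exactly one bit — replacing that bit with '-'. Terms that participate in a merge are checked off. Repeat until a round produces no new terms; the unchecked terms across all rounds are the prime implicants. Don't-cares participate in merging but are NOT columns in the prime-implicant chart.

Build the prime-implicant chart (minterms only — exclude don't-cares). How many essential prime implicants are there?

6

[col 0] 00001, 01011*, 01100*, 01101*, 10110, 11001*, 11011*, 11100*
[col 1] -1011, -1100, 0110-, 110-1
Prime implicants: -1011, -1100, 00001, 0110-, 10110, 110-1
PI chart (minterm → PIs covering it):
  1 | 00001  (sole → essential)
  11 | -1011  (sole → essential)
  12 | -1100,0110-
  13 | 0110-  (sole → essential)
  22 | 10110  (sole → essential)
  25 | 110-1  (sole → essential)
  27 | -1011,110-1
  28 | -1100  (sole → essential)
Essential prime implicants: -1011, -1100, 00001, 0110-, 10110, 110-1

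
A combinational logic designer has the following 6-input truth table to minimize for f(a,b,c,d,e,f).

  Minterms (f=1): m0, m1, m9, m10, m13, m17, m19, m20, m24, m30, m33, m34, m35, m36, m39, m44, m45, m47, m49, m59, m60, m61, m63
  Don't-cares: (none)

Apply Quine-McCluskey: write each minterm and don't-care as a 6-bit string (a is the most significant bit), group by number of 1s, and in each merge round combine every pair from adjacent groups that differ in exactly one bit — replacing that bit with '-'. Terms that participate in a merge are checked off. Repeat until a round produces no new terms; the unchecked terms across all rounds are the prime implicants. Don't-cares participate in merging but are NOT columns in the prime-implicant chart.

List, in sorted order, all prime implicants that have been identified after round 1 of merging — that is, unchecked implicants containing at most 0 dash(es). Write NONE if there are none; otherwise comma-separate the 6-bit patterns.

001010, 010100, 011000, 011110

[col 0] 000000*, 000001*, 001001*, 001010, 001101*, 010001*, 010011*, 010100, 011000, 011110, 100001*, 100010*, 100011*, 100100*, 100111*, 101100*, 101101*, 101111*, 110001*, 111011*, 111100*, 111101*, 111111*
[col 1] -00001*, -01101, -10001*, 0-0001*, 00-001, 00000-, 001-01, 0100-1, 1-0001*, 1-1100*, 1-1101*, 1-1111*, 10-100, 10-111, 100-11, 1000-1, 10001-, 1011-1*, 10110-*, 111-11, 1111-1*, 11110-*
[col 2] --0001, 1-11-1, 1-110-
Prime implicants: --0001, -01101, 00-001, 00000-, 001-01, 001010, 0100-1, 010100, 011000, 011110, 1-11-1, 1-110-, 10-100, 10-111, 100-11, 1000-1, 10001-, 111-11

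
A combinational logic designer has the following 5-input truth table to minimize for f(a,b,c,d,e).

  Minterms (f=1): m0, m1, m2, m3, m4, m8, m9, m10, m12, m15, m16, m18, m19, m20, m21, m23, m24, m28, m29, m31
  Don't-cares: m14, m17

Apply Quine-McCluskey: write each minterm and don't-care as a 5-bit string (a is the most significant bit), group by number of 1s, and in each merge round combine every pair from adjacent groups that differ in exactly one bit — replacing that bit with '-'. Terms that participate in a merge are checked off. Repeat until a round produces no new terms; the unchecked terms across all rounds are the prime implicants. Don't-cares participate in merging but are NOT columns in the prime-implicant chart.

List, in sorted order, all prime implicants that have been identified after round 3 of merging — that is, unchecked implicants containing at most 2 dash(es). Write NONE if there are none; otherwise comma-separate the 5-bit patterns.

-1111, 0-0-0, 0-00-, 01--0, 0111-, 1-1-1, 1-10-, 10--1, 10-0-

[col 0] 00000*, 00001*, 00010*, 00011*, 00100*, 01000*, 01001*, 01010*, 01100*, 01110*, 01111*, 10000*, 10001*, 10010*, 10011*, 10100*, 10101*, 10111*, 11000*, 11100*, 11101*, 11111*
[col 1] -0000*, -0001*, -0010*, -0011*, -0100*, -1000*, -1100*, -1111, 0-000*, 0-001*, 0-010*, 0-100*, 00-00*, 000-0*, 000-1*, 0000-*, 0001-*, 01-00*, 01-10*, 010-0*, 0100-*, 011-0*, 0111-, 1-000*, 1-100*, 1-101*, 1-111*, 10-00*, 10-01*, 10-11*, 100-0*, 100-1*, 1000-*, 1001-*, 101-1*, 1010-*, 11-00*, 111-1*, 1110-*
[col 2] --000*, --100*, -0-00*, -00-0*, -00-1*, -000-*, -001-*, -1-00*, 0--00*, 0-0-0, 0-00-, 000--*, 01--0, 1--00*, 1-1-1, 1-10-, 10--1, 10-0-, 100--*
[col 3] ---00, -00--
Prime implicants: ---00, -00--, -1111, 0-0-0, 0-00-, 01--0, 0111-, 1-1-1, 1-10-, 10--1, 10-0-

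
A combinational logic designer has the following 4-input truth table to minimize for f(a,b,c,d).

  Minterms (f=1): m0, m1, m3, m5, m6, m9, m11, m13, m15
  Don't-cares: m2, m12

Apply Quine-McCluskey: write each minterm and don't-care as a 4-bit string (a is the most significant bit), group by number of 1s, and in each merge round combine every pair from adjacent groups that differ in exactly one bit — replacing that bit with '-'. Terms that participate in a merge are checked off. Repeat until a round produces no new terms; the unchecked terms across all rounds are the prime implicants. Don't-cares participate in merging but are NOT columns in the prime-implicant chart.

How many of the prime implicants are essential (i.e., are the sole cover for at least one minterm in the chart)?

Round 0: 0000✓ 0001✓ 0010✓ 0011✓ 0101✓ 0110✓ 1001✓ 1011✓ 1100✓ 1101✓ 1111✓
Round 1: -001✓ -011✓ -101✓ 0-01✓ 0-10 00-0✓ 00-1✓ 000-✓ 001-✓ 1-01✓ 1-11✓ 10-1✓ 11-1✓ 110-
Round 2: --01 -0-1 00-- 1--1
PIs = {--01, -0-1, 0-10, 00--, 1--1, 110-}
Coverage chart:
  m0: 00-- ←essential
  m1: --01,-0-1,00--
  m3: -0-1,00--
  m5: --01 ←essential
  m6: 0-10 ←essential
  m9: --01,-0-1,1--1
  m11: -0-1,1--1
  m13: --01,1--1,110-
  m15: 1--1 ←essential
Essential: --01, 0-10, 00--, 1--1

4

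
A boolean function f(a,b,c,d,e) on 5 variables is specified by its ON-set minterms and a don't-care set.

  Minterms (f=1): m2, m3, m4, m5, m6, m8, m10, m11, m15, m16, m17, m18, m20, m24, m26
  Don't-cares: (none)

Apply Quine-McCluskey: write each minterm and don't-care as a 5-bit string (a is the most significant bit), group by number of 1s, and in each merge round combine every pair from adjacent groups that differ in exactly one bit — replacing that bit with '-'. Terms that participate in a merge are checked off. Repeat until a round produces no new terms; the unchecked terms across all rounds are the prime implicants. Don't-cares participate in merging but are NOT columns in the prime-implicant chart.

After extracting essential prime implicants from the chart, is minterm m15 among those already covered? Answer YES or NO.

size-2^0 implicants → 00010(✓)  00011(✓)  00100(✓)  00101(✓)  00110(✓)  01000(✓)  01010(✓)  01011(✓)  01111(✓)  10000(✓)  10001(✓)  10010(✓)  10100(✓)  11000(✓)  11010(✓)
size-2^1 implicants → -0010(✓)  -0100  -1000(✓)  -1010(✓)  0-010(✓)  0-011(✓)  00-10  0001-(✓)  001-0  0010-  01-11  010-0(✓)  0101-(✓)  1-000(✓)  1-010(✓)  10-00  100-0(✓)  1000-  110-0(✓)
size-2^2 implicants → --010  -10-0  0-01-  1-0-0
Unchecked terms (primes): --010, -0100, -10-0, 0-01-, 00-10, 001-0, 0010-, 01-11, 1-0-0, 10-00, 1000-
Minterm coverage:
  m2 ⊆ --010,0-01-,00-10
  m3 ⊆ 0-01- [E]
  m4 ⊆ -0100,001-0,0010-
  m5 ⊆ 0010- [E]
  m6 ⊆ 00-10,001-0
  m8 ⊆ -10-0 [E]
  m10 ⊆ --010,-10-0,0-01-
  m11 ⊆ 0-01-,01-11
  m15 ⊆ 01-11 [E]
  m16 ⊆ 1-0-0,10-00,1000-
  m17 ⊆ 1000- [E]
  m18 ⊆ --010,1-0-0
  m20 ⊆ -0100,10-00
  m24 ⊆ -10-0,1-0-0
  m26 ⊆ --010,-10-0,1-0-0
E = {-10-0, 0-01-, 0010-, 01-11, 1000-}

YES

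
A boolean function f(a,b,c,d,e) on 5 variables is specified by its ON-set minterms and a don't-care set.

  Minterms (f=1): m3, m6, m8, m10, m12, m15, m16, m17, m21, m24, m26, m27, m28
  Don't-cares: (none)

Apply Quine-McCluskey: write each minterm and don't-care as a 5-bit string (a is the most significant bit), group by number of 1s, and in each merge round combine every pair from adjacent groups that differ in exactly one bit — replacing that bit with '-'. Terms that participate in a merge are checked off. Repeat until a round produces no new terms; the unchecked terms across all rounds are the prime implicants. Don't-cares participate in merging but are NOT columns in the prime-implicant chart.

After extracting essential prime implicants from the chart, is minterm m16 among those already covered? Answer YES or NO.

NO

[col 0] 00011, 00110, 01000*, 01010*, 01100*, 01111, 10000*, 10001*, 10101*, 11000*, 11010*, 11011*, 11100*
[col 1] -1000*, -1010*, -1100*, 01-00*, 010-0*, 1-000, 10-01, 1000-, 11-00*, 110-0*, 1101-
[col 2] -1-00, -10-0
Prime implicants: -1-00, -10-0, 00011, 00110, 01111, 1-000, 10-01, 1000-, 1101-
PI chart (minterm → PIs covering it):
  3 | 00011  (sole → essential)
  6 | 00110  (sole → essential)
  8 | -1-00,-10-0
  10 | -10-0  (sole → essential)
  12 | -1-00  (sole → essential)
  15 | 01111  (sole → essential)
  16 | 1-000,1000-
  17 | 10-01,1000-
  21 | 10-01  (sole → essential)
  24 | -1-00,-10-0,1-000
  26 | -10-0,1101-
  27 | 1101-  (sole → essential)
  28 | -1-00  (sole → essential)
Essential prime implicants: -1-00, -10-0, 00011, 00110, 01111, 10-01, 1101-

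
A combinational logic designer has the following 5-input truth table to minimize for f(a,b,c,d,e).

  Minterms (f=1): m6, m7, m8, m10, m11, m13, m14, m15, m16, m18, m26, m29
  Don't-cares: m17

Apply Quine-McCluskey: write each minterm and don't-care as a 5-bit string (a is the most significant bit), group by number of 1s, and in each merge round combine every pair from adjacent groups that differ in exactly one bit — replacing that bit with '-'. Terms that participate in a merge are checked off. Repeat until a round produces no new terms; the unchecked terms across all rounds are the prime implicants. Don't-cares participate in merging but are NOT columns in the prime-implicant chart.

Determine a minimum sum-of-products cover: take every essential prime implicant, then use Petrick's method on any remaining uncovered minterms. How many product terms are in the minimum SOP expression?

6

size-2^0 implicants → 00110(✓)  00111(✓)  01000(✓)  01010(✓)  01011(✓)  01101(✓)  01110(✓)  01111(✓)  10000(✓)  10001(✓)  10010(✓)  11010(✓)  11101(✓)
size-2^1 implicants → -1010  -1101  0-110(✓)  0-111(✓)  0011-(✓)  01-10(✓)  01-11(✓)  010-0  0101-(✓)  011-1  0111-(✓)  1-010  100-0  1000-
size-2^2 implicants → 0-11-  01-1-
Unchecked terms (primes): -1010, -1101, 0-11-, 01-1-, 010-0, 011-1, 1-010, 100-0, 1000-
Minterm coverage:
  m6 ⊆ 0-11- [E]
  m7 ⊆ 0-11- [E]
  m8 ⊆ 010-0 [E]
  m10 ⊆ -1010,01-1-,010-0
  m11 ⊆ 01-1- [E]
  m13 ⊆ -1101,011-1
  m14 ⊆ 0-11-,01-1-
  m15 ⊆ 0-11-,01-1-,011-1
  m16 ⊆ 100-0,1000-
  m18 ⊆ 1-010,100-0
  m26 ⊆ -1010,1-010
  m29 ⊆ -1101 [E]
E = {-1101, 0-11-, 01-1-, 010-0}
Petrick residual → -1010, 100-0
Cover = bc'de' + bcd'e + a'cd + a'bd + a'bc'e' + ab'c'e'  |cover|=6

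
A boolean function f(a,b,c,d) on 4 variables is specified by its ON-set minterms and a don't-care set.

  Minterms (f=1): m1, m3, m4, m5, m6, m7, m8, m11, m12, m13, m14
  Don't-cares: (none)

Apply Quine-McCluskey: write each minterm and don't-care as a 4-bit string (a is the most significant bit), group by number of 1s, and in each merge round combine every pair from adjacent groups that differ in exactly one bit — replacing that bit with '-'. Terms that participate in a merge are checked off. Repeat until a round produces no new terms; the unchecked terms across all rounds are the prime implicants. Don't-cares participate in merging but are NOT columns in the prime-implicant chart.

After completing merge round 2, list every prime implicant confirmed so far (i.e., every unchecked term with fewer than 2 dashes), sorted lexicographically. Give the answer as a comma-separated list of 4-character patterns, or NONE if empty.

-011, 1-00

size-2^0 implicants → 0001(✓)  0011(✓)  0100(✓)  0101(✓)  0110(✓)  0111(✓)  1000(✓)  1011(✓)  1100(✓)  1101(✓)  1110(✓)
size-2^1 implicants → -011  -100(✓)  -101(✓)  -110(✓)  0-01(✓)  0-11(✓)  00-1(✓)  01-0(✓)  01-1(✓)  010-(✓)  011-(✓)  1-00  11-0(✓)  110-(✓)
size-2^2 implicants → -1-0  -10-  0--1  01--
Unchecked terms (primes): -011, -1-0, -10-, 0--1, 01--, 1-00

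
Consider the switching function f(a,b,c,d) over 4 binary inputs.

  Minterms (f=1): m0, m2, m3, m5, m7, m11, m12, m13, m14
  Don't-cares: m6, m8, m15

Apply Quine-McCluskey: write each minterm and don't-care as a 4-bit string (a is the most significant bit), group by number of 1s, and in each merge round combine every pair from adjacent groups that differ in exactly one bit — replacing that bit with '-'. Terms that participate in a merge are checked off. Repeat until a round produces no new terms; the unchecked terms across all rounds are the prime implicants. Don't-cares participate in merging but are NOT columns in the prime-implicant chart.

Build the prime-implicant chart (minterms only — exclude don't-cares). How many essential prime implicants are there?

2

size-2^0 implicants → 0000(✓)  0010(✓)  0011(✓)  0101(✓)  0110(✓)  0111(✓)  1000(✓)  1011(✓)  1100(✓)  1101(✓)  1110(✓)  1111(✓)
size-2^1 implicants → -000  -011(✓)  -101(✓)  -110(✓)  -111(✓)  0-10(✓)  0-11(✓)  00-0  001-(✓)  01-1(✓)  011-(✓)  1-00  1-11(✓)  11-0(✓)  11-1(✓)  110-(✓)  111-(✓)
size-2^2 implicants → --11  -1-1  -11-  0-1-  11--
Unchecked terms (primes): --11, -000, -1-1, -11-, 0-1-, 00-0, 1-00, 11--
Minterm coverage:
  m0 ⊆ -000,00-0
  m2 ⊆ 0-1-,00-0
  m3 ⊆ --11,0-1-
  m5 ⊆ -1-1 [E]
  m7 ⊆ --11,-1-1,-11-,0-1-
  m11 ⊆ --11 [E]
  m12 ⊆ 1-00,11--
  m13 ⊆ -1-1,11--
  m14 ⊆ -11-,11--
E = {--11, -1-1}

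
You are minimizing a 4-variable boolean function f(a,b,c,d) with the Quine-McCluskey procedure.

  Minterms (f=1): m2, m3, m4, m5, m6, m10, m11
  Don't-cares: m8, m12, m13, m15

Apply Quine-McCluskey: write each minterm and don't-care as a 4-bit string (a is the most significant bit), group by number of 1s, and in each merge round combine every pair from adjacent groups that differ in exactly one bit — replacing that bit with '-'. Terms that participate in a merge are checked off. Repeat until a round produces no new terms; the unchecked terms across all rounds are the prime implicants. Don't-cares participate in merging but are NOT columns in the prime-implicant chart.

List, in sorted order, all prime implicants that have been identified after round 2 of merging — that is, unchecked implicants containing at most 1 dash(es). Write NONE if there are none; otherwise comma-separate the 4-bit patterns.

[col 0] 0010*, 0011*, 0100*, 0101*, 0110*, 1000*, 1010*, 1011*, 1100*, 1101*, 1111*
[col 1] -010*, -011*, -100*, -101*, 0-10, 001-*, 01-0, 010-*, 1-00, 1-11, 10-0, 101-*, 11-1, 110-*
[col 2] -01-, -10-
Prime implicants: -01-, -10-, 0-10, 01-0, 1-00, 1-11, 10-0, 11-1

0-10, 01-0, 1-00, 1-11, 10-0, 11-1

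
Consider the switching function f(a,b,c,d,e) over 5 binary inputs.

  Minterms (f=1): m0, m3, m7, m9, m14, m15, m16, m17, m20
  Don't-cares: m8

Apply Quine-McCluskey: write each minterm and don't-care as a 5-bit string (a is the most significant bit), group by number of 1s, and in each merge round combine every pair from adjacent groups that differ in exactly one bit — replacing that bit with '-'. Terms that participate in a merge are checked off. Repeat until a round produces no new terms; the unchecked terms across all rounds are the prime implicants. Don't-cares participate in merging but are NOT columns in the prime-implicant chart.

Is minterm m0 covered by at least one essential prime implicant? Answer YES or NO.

NO

Round 0: 00000✓ 00011✓ 00111✓ 01000✓ 01001✓ 01110✓ 01111✓ 10000✓ 10001✓ 10100✓
Round 1: -0000 0-000 0-111 00-11 0100- 0111- 10-00 1000-
PIs = {-0000, 0-000, 0-111, 00-11, 0100-, 0111-, 10-00, 1000-}
Coverage chart:
  m0: -0000,0-000
  m3: 00-11 ←essential
  m7: 0-111,00-11
  m9: 0100- ←essential
  m14: 0111- ←essential
  m15: 0-111,0111-
  m16: -0000,10-00,1000-
  m17: 1000- ←essential
  m20: 10-00 ←essential
Essential: 00-11, 0100-, 0111-, 10-00, 1000-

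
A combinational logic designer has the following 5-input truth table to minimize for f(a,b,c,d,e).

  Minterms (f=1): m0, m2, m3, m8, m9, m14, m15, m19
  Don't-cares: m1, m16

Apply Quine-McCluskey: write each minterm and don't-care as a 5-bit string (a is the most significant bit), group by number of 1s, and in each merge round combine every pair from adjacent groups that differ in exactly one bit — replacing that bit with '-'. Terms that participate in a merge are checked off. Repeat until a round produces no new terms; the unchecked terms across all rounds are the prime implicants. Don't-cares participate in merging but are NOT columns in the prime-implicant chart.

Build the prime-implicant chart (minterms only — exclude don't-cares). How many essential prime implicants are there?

4

Round 0: 00000✓ 00001✓ 00010✓ 00011✓ 01000✓ 01001✓ 01110✓ 01111✓ 10000✓ 10011✓
Round 1: -0000 -0011 0-000✓ 0-001✓ 000-0✓ 000-1✓ 0000-✓ 0001-✓ 0100-✓ 0111-
Round 2: 0-00- 000--
PIs = {-0000, -0011, 0-00-, 000--, 0111-}
Coverage chart:
  m0: -0000,0-00-,000--
  m2: 000-- ←essential
  m3: -0011,000--
  m8: 0-00- ←essential
  m9: 0-00- ←essential
  m14: 0111- ←essential
  m15: 0111- ←essential
  m19: -0011 ←essential
Essential: -0011, 0-00-, 000--, 0111-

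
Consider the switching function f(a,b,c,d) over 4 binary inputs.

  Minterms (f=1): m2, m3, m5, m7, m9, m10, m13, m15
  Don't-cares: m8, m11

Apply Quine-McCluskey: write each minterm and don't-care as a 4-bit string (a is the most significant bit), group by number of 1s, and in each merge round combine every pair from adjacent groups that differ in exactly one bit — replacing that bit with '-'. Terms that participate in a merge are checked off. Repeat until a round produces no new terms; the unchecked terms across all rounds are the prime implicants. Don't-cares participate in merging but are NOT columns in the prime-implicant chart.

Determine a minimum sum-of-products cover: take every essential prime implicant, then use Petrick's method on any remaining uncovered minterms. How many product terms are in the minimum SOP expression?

3

[col 0] 0010*, 0011*, 0101*, 0111*, 1000*, 1001*, 1010*, 1011*, 1101*, 1111*
[col 1] -010*, -011*, -101*, -111*, 0-11*, 001-*, 01-1*, 1-01*, 1-11*, 10-0*, 10-1*, 100-*, 101-*, 11-1*
[col 2] --11, -01-, -1-1, 1--1, 10--
Prime implicants: --11, -01-, -1-1, 1--1, 10--
PI chart (minterm → PIs covering it):
  2 | -01-  (sole → essential)
  3 | --11,-01-
  5 | -1-1  (sole → essential)
  7 | --11,-1-1
  9 | 1--1,10--
  10 | -01-,10--
  13 | -1-1,1--1
  15 | --11,-1-1,1--1
Essential prime implicants: -01-, -1-1
Petrick residual → 1--1
Minimum SOP uses 3 PIs: b'c + bd + ad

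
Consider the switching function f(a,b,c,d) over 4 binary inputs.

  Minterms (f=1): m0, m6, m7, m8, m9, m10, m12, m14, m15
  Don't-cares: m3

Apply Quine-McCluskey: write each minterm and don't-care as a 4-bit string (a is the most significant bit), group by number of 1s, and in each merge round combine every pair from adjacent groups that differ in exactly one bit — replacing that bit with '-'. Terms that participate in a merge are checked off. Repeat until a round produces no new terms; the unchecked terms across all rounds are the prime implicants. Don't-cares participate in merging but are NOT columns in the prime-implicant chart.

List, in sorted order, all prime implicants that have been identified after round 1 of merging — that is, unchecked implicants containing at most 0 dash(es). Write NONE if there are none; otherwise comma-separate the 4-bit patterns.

NONE

Round 0: 0000✓ 0011✓ 0110✓ 0111✓ 1000✓ 1001✓ 1010✓ 1100✓ 1110✓ 1111✓
Round 1: -000 -110✓ -111✓ 0-11 011-✓ 1-00✓ 1-10✓ 10-0✓ 100- 11-0✓ 111-✓
Round 2: -11- 1--0
PIs = {-000, -11-, 0-11, 1--0, 100-}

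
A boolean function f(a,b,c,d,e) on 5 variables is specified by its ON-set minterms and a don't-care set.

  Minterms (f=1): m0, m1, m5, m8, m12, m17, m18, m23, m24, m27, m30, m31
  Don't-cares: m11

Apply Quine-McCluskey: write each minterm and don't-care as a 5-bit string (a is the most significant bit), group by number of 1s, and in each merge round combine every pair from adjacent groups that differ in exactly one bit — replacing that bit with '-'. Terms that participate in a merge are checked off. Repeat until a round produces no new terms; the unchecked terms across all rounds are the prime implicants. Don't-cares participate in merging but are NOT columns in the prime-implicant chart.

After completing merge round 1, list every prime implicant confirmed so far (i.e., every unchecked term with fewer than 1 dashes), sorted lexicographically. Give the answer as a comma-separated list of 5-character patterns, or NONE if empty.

[col 0] 00000*, 00001*, 00101*, 01000*, 01011*, 01100*, 10001*, 10010, 10111*, 11000*, 11011*, 11110*, 11111*
[col 1] -0001, -1000, -1011, 0-000, 00-01, 0000-, 01-00, 1-111, 11-11, 1111-
Prime implicants: -0001, -1000, -1011, 0-000, 00-01, 0000-, 01-00, 1-111, 10010, 11-11, 1111-

10010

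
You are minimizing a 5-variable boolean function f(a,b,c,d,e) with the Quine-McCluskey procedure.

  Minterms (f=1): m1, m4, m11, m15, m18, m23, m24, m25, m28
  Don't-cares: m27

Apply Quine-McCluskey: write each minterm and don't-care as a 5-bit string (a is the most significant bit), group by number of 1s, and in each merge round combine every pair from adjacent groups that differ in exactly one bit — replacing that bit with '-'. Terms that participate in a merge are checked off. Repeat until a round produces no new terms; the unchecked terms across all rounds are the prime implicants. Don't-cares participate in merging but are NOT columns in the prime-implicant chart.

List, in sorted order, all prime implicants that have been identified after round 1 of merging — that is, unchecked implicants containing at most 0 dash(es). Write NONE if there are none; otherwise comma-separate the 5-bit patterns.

size-2^0 implicants → 00001  00100  01011(✓)  01111(✓)  10010  10111  11000(✓)  11001(✓)  11011(✓)  11100(✓)
size-2^1 implicants → -1011  01-11  11-00  110-1  1100-
Unchecked terms (primes): -1011, 00001, 00100, 01-11, 10010, 10111, 11-00, 110-1, 1100-

00001, 00100, 10010, 10111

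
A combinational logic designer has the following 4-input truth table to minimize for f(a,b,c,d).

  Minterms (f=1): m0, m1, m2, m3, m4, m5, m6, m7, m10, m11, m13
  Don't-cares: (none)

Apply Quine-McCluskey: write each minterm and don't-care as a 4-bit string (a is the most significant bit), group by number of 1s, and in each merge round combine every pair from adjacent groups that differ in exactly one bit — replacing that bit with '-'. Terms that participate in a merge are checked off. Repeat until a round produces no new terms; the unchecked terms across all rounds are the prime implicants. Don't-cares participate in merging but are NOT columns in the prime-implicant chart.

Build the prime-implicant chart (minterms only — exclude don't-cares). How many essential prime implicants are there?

Round 0: 0000✓ 0001✓ 0010✓ 0011✓ 0100✓ 0101✓ 0110✓ 0111✓ 1010✓ 1011✓ 1101✓
Round 1: -010✓ -011✓ -101 0-00✓ 0-01✓ 0-10✓ 0-11✓ 00-0✓ 00-1✓ 000-✓ 001-✓ 01-0✓ 01-1✓ 010-✓ 011-✓ 101-✓
Round 2: -01- 0--0✓ 0--1✓ 0-0-✓ 0-1-✓ 00--✓ 01--✓
Round 3: 0---
PIs = {-01-, -101, 0---}
Coverage chart:
  m0: 0--- ←essential
  m1: 0--- ←essential
  m2: -01-,0---
  m3: -01-,0---
  m4: 0--- ←essential
  m5: -101,0---
  m6: 0--- ←essential
  m7: 0--- ←essential
  m10: -01- ←essential
  m11: -01- ←essential
  m13: -101 ←essential
Essential: -01-, -101, 0---

3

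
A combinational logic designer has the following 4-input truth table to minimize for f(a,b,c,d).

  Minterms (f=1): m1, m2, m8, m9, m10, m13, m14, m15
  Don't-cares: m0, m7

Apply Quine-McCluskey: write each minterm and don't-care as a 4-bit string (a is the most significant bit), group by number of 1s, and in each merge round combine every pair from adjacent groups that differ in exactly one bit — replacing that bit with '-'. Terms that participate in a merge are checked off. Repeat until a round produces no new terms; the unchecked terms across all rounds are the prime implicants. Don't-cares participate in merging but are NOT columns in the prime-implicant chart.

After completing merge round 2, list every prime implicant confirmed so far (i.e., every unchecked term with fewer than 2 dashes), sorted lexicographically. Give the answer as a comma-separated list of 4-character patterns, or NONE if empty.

[col 0] 0000*, 0001*, 0010*, 0111*, 1000*, 1001*, 1010*, 1101*, 1110*, 1111*
[col 1] -000*, -001*, -010*, -111, 00-0*, 000-*, 1-01, 1-10, 10-0*, 100-*, 11-1, 111-
[col 2] -0-0, -00-
Prime implicants: -0-0, -00-, -111, 1-01, 1-10, 11-1, 111-

-111, 1-01, 1-10, 11-1, 111-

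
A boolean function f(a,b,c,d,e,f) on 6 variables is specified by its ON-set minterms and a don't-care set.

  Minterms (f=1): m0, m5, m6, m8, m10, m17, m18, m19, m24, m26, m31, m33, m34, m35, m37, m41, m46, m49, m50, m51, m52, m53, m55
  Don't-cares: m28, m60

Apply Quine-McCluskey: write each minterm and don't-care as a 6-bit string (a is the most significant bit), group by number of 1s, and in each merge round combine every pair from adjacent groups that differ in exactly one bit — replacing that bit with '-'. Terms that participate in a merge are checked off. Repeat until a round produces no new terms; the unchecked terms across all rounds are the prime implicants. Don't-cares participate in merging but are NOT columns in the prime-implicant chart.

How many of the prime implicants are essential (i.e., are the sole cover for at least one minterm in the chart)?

10

[col 0] 000000*, 000101*, 000110, 001000*, 001010*, 010001*, 010010*, 010011*, 011000*, 011010*, 011100*, 011111, 100001*, 100010*, 100011*, 100101*, 101001*, 101110, 110001*, 110010*, 110011*, 110100*, 110101*, 110111*, 111100*
[col 1] -00101, -10001*, -10010*, -10011*, -11100, 0-1000*, 0-1010*, 00-000, 0010-0*, 01-010, 0100-1*, 01001-*, 011-00, 0110-0*, 1-0001*, 1-0010*, 1-0011*, 1-0101*, 10-001, 100-01*, 1000-1*, 10001-*, 11-100, 110-01*, 110-11*, 1100-1*, 11001-*, 1101-1*, 11010-
[col 2] -100-1, -1001-, 0-10-0, 1-0-01, 1-00-1, 1-001-, 110--1
Prime implicants: -00101, -100-1, -1001-, -11100, 0-10-0, 00-000, 000110, 01-010, 011-00, 011111, 1-0-01, 1-00-1, 1-001-, 10-001, 101110, 11-100, 110--1, 11010-
PI chart (minterm → PIs covering it):
  0 | 00-000  (sole → essential)
  5 | -00101  (sole → essential)
  6 | 000110  (sole → essential)
  8 | 0-10-0,00-000
  10 | 0-10-0  (sole → essential)
  17 | -100-1  (sole → essential)
  18 | -1001-,01-010
  19 | -100-1,-1001-
  24 | 0-10-0,011-00
  26 | 0-10-0,01-010
  31 | 011111  (sole → essential)
  33 | 1-0-01,1-00-1,10-001
  34 | 1-001-  (sole → essential)
  35 | 1-00-1,1-001-
  37 | -00101,1-0-01
  41 | 10-001  (sole → essential)
  46 | 101110  (sole → essential)
  49 | -100-1,1-0-01,1-00-1,110--1
  50 | -1001-,1-001-
  51 | -100-1,-1001-,1-00-1,1-001-,110--1
  52 | 11-100,11010-
  53 | 1-0-01,110--1,11010-
  55 | 110--1  (sole → essential)
Essential prime implicants: -00101, -100-1, 0-10-0, 00-000, 000110, 011111, 1-001-, 10-001, 101110, 110--1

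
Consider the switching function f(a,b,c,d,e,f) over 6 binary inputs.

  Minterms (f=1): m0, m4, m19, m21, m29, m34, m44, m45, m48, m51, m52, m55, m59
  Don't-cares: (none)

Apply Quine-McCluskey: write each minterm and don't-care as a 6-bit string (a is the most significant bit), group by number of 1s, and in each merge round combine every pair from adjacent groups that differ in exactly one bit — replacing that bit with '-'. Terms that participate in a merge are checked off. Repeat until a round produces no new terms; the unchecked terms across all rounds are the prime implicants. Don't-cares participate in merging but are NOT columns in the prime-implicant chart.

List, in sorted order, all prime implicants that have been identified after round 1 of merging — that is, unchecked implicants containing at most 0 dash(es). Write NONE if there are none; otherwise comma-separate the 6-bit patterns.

size-2^0 implicants → 000000(✓)  000100(✓)  010011(✓)  010101(✓)  011101(✓)  100010  101100(✓)  101101(✓)  110000(✓)  110011(✓)  110100(✓)  110111(✓)  111011(✓)
size-2^1 implicants → -10011  000-00  01-101  10110-  11-011  110-00  110-11
Unchecked terms (primes): -10011, 000-00, 01-101, 100010, 10110-, 11-011, 110-00, 110-11

100010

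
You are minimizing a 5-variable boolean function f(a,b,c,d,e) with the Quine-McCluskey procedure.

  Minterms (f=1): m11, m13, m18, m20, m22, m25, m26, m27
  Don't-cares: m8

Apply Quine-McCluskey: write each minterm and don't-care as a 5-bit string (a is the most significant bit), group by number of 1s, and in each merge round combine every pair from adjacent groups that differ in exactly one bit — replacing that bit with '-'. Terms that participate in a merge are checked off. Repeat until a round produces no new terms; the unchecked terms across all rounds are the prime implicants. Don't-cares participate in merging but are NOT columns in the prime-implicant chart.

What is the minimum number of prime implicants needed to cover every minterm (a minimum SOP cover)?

5

[col 0] 01000, 01011*, 01101, 10010*, 10100*, 10110*, 11001*, 11010*, 11011*
[col 1] -1011, 1-010, 10-10, 101-0, 110-1, 1101-
Prime implicants: -1011, 01000, 01101, 1-010, 10-10, 101-0, 110-1, 1101-
PI chart (minterm → PIs covering it):
  11 | -1011  (sole → essential)
  13 | 01101  (sole → essential)
  18 | 1-010,10-10
  20 | 101-0  (sole → essential)
  22 | 10-10,101-0
  25 | 110-1  (sole → essential)
  26 | 1-010,1101-
  27 | -1011,110-1,1101-
Essential prime implicants: -1011, 01101, 101-0, 110-1
Petrick residual → 1-010
Minimum SOP uses 5 PIs: bc'de + a'bcd'e + ac'de' + ab'ce' + abc'e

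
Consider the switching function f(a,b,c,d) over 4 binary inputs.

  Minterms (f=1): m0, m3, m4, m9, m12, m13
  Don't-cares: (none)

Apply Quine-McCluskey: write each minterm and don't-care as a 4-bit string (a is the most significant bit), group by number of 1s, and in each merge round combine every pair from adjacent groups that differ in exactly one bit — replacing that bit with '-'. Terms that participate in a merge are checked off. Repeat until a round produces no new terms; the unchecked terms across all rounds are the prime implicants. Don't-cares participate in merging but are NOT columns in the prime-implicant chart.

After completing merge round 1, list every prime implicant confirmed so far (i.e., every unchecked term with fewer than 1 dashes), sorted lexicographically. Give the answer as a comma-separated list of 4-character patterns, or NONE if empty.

[col 0] 0000*, 0011, 0100*, 1001*, 1100*, 1101*
[col 1] -100, 0-00, 1-01, 110-
Prime implicants: -100, 0-00, 0011, 1-01, 110-

0011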